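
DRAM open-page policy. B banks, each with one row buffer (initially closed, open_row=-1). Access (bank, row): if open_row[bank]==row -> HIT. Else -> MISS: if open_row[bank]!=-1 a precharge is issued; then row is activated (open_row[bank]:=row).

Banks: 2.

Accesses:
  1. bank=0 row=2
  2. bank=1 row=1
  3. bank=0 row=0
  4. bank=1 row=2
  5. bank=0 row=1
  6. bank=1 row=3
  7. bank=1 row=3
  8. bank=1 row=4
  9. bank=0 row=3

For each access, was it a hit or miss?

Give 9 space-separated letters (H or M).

Answer: M M M M M M H M M

Derivation:
Acc 1: bank0 row2 -> MISS (open row2); precharges=0
Acc 2: bank1 row1 -> MISS (open row1); precharges=0
Acc 3: bank0 row0 -> MISS (open row0); precharges=1
Acc 4: bank1 row2 -> MISS (open row2); precharges=2
Acc 5: bank0 row1 -> MISS (open row1); precharges=3
Acc 6: bank1 row3 -> MISS (open row3); precharges=4
Acc 7: bank1 row3 -> HIT
Acc 8: bank1 row4 -> MISS (open row4); precharges=5
Acc 9: bank0 row3 -> MISS (open row3); precharges=6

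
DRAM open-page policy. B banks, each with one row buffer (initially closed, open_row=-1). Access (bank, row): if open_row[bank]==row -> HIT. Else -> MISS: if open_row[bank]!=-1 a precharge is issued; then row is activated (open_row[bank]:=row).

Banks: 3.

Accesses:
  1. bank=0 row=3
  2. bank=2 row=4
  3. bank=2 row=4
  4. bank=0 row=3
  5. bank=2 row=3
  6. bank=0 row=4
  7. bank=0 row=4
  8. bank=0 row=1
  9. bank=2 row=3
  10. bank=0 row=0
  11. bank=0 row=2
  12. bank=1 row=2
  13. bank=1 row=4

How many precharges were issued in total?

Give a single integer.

Answer: 6

Derivation:
Acc 1: bank0 row3 -> MISS (open row3); precharges=0
Acc 2: bank2 row4 -> MISS (open row4); precharges=0
Acc 3: bank2 row4 -> HIT
Acc 4: bank0 row3 -> HIT
Acc 5: bank2 row3 -> MISS (open row3); precharges=1
Acc 6: bank0 row4 -> MISS (open row4); precharges=2
Acc 7: bank0 row4 -> HIT
Acc 8: bank0 row1 -> MISS (open row1); precharges=3
Acc 9: bank2 row3 -> HIT
Acc 10: bank0 row0 -> MISS (open row0); precharges=4
Acc 11: bank0 row2 -> MISS (open row2); precharges=5
Acc 12: bank1 row2 -> MISS (open row2); precharges=5
Acc 13: bank1 row4 -> MISS (open row4); precharges=6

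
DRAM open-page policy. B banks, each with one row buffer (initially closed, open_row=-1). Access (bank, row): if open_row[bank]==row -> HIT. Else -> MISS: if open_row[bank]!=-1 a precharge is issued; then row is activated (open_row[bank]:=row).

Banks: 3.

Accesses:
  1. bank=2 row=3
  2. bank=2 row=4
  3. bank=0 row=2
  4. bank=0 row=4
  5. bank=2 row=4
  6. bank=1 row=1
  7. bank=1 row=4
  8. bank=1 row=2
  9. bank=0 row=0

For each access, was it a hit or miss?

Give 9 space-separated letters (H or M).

Acc 1: bank2 row3 -> MISS (open row3); precharges=0
Acc 2: bank2 row4 -> MISS (open row4); precharges=1
Acc 3: bank0 row2 -> MISS (open row2); precharges=1
Acc 4: bank0 row4 -> MISS (open row4); precharges=2
Acc 5: bank2 row4 -> HIT
Acc 6: bank1 row1 -> MISS (open row1); precharges=2
Acc 7: bank1 row4 -> MISS (open row4); precharges=3
Acc 8: bank1 row2 -> MISS (open row2); precharges=4
Acc 9: bank0 row0 -> MISS (open row0); precharges=5

Answer: M M M M H M M M M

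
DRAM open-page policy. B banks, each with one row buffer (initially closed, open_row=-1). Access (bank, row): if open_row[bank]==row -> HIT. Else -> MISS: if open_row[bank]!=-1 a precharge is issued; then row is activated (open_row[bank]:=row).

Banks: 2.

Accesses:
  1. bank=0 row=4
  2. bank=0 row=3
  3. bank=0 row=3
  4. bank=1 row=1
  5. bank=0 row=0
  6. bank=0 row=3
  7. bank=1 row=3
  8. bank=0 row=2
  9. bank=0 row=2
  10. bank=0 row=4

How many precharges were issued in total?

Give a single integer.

Answer: 6

Derivation:
Acc 1: bank0 row4 -> MISS (open row4); precharges=0
Acc 2: bank0 row3 -> MISS (open row3); precharges=1
Acc 3: bank0 row3 -> HIT
Acc 4: bank1 row1 -> MISS (open row1); precharges=1
Acc 5: bank0 row0 -> MISS (open row0); precharges=2
Acc 6: bank0 row3 -> MISS (open row3); precharges=3
Acc 7: bank1 row3 -> MISS (open row3); precharges=4
Acc 8: bank0 row2 -> MISS (open row2); precharges=5
Acc 9: bank0 row2 -> HIT
Acc 10: bank0 row4 -> MISS (open row4); precharges=6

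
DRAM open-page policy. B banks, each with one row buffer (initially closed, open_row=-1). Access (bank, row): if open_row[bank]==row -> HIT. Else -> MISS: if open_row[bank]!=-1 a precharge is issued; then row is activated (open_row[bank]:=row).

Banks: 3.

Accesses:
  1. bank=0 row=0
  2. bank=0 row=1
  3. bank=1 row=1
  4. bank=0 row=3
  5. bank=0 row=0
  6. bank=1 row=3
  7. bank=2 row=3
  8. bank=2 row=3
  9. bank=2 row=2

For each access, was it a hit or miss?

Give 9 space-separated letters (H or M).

Answer: M M M M M M M H M

Derivation:
Acc 1: bank0 row0 -> MISS (open row0); precharges=0
Acc 2: bank0 row1 -> MISS (open row1); precharges=1
Acc 3: bank1 row1 -> MISS (open row1); precharges=1
Acc 4: bank0 row3 -> MISS (open row3); precharges=2
Acc 5: bank0 row0 -> MISS (open row0); precharges=3
Acc 6: bank1 row3 -> MISS (open row3); precharges=4
Acc 7: bank2 row3 -> MISS (open row3); precharges=4
Acc 8: bank2 row3 -> HIT
Acc 9: bank2 row2 -> MISS (open row2); precharges=5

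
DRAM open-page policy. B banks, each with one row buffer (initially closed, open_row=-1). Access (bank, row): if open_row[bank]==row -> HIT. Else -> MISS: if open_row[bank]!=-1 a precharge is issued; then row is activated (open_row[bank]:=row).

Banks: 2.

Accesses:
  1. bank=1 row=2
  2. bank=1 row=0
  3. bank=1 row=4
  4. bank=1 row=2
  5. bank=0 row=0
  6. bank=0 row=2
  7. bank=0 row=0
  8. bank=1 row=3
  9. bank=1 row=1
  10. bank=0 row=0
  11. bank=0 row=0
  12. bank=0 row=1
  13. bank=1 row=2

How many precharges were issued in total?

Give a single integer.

Answer: 9

Derivation:
Acc 1: bank1 row2 -> MISS (open row2); precharges=0
Acc 2: bank1 row0 -> MISS (open row0); precharges=1
Acc 3: bank1 row4 -> MISS (open row4); precharges=2
Acc 4: bank1 row2 -> MISS (open row2); precharges=3
Acc 5: bank0 row0 -> MISS (open row0); precharges=3
Acc 6: bank0 row2 -> MISS (open row2); precharges=4
Acc 7: bank0 row0 -> MISS (open row0); precharges=5
Acc 8: bank1 row3 -> MISS (open row3); precharges=6
Acc 9: bank1 row1 -> MISS (open row1); precharges=7
Acc 10: bank0 row0 -> HIT
Acc 11: bank0 row0 -> HIT
Acc 12: bank0 row1 -> MISS (open row1); precharges=8
Acc 13: bank1 row2 -> MISS (open row2); precharges=9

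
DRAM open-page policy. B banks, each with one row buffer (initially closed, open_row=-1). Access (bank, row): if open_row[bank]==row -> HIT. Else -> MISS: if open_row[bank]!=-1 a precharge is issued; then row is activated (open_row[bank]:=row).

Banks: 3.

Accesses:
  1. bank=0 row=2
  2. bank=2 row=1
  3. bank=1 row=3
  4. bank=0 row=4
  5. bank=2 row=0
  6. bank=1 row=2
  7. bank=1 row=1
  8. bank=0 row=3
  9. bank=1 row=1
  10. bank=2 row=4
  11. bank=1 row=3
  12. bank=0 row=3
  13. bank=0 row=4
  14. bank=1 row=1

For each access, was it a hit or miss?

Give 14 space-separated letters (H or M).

Answer: M M M M M M M M H M M H M M

Derivation:
Acc 1: bank0 row2 -> MISS (open row2); precharges=0
Acc 2: bank2 row1 -> MISS (open row1); precharges=0
Acc 3: bank1 row3 -> MISS (open row3); precharges=0
Acc 4: bank0 row4 -> MISS (open row4); precharges=1
Acc 5: bank2 row0 -> MISS (open row0); precharges=2
Acc 6: bank1 row2 -> MISS (open row2); precharges=3
Acc 7: bank1 row1 -> MISS (open row1); precharges=4
Acc 8: bank0 row3 -> MISS (open row3); precharges=5
Acc 9: bank1 row1 -> HIT
Acc 10: bank2 row4 -> MISS (open row4); precharges=6
Acc 11: bank1 row3 -> MISS (open row3); precharges=7
Acc 12: bank0 row3 -> HIT
Acc 13: bank0 row4 -> MISS (open row4); precharges=8
Acc 14: bank1 row1 -> MISS (open row1); precharges=9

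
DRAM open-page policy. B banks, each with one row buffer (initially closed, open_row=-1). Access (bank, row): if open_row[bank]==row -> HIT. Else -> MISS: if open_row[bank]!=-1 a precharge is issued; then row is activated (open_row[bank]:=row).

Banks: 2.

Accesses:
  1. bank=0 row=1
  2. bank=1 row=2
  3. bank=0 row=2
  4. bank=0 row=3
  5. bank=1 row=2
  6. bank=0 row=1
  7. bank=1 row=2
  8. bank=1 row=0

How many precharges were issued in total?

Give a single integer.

Acc 1: bank0 row1 -> MISS (open row1); precharges=0
Acc 2: bank1 row2 -> MISS (open row2); precharges=0
Acc 3: bank0 row2 -> MISS (open row2); precharges=1
Acc 4: bank0 row3 -> MISS (open row3); precharges=2
Acc 5: bank1 row2 -> HIT
Acc 6: bank0 row1 -> MISS (open row1); precharges=3
Acc 7: bank1 row2 -> HIT
Acc 8: bank1 row0 -> MISS (open row0); precharges=4

Answer: 4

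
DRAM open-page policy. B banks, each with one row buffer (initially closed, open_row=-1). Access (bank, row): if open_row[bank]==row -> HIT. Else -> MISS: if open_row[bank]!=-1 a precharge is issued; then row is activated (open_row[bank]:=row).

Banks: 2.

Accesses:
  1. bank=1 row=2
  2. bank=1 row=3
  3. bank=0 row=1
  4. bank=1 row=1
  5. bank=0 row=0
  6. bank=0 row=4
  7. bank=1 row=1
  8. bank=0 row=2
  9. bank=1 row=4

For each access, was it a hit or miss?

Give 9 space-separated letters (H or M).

Acc 1: bank1 row2 -> MISS (open row2); precharges=0
Acc 2: bank1 row3 -> MISS (open row3); precharges=1
Acc 3: bank0 row1 -> MISS (open row1); precharges=1
Acc 4: bank1 row1 -> MISS (open row1); precharges=2
Acc 5: bank0 row0 -> MISS (open row0); precharges=3
Acc 6: bank0 row4 -> MISS (open row4); precharges=4
Acc 7: bank1 row1 -> HIT
Acc 8: bank0 row2 -> MISS (open row2); precharges=5
Acc 9: bank1 row4 -> MISS (open row4); precharges=6

Answer: M M M M M M H M M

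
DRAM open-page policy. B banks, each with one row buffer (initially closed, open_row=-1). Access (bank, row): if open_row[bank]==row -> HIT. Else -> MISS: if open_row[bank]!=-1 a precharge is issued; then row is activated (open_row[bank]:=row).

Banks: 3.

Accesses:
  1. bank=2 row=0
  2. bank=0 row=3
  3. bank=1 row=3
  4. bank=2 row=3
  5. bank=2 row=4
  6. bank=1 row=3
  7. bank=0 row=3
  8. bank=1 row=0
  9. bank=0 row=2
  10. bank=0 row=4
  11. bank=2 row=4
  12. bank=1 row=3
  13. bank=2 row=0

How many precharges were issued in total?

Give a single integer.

Answer: 7

Derivation:
Acc 1: bank2 row0 -> MISS (open row0); precharges=0
Acc 2: bank0 row3 -> MISS (open row3); precharges=0
Acc 3: bank1 row3 -> MISS (open row3); precharges=0
Acc 4: bank2 row3 -> MISS (open row3); precharges=1
Acc 5: bank2 row4 -> MISS (open row4); precharges=2
Acc 6: bank1 row3 -> HIT
Acc 7: bank0 row3 -> HIT
Acc 8: bank1 row0 -> MISS (open row0); precharges=3
Acc 9: bank0 row2 -> MISS (open row2); precharges=4
Acc 10: bank0 row4 -> MISS (open row4); precharges=5
Acc 11: bank2 row4 -> HIT
Acc 12: bank1 row3 -> MISS (open row3); precharges=6
Acc 13: bank2 row0 -> MISS (open row0); precharges=7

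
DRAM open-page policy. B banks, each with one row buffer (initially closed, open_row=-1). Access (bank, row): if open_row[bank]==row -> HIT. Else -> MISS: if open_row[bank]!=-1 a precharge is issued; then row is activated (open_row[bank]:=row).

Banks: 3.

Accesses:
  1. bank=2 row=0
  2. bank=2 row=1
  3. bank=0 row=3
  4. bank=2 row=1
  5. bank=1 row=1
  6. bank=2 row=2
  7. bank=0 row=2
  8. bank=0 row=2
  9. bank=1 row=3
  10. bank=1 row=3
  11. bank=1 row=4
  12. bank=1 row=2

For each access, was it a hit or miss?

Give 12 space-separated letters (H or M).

Acc 1: bank2 row0 -> MISS (open row0); precharges=0
Acc 2: bank2 row1 -> MISS (open row1); precharges=1
Acc 3: bank0 row3 -> MISS (open row3); precharges=1
Acc 4: bank2 row1 -> HIT
Acc 5: bank1 row1 -> MISS (open row1); precharges=1
Acc 6: bank2 row2 -> MISS (open row2); precharges=2
Acc 7: bank0 row2 -> MISS (open row2); precharges=3
Acc 8: bank0 row2 -> HIT
Acc 9: bank1 row3 -> MISS (open row3); precharges=4
Acc 10: bank1 row3 -> HIT
Acc 11: bank1 row4 -> MISS (open row4); precharges=5
Acc 12: bank1 row2 -> MISS (open row2); precharges=6

Answer: M M M H M M M H M H M M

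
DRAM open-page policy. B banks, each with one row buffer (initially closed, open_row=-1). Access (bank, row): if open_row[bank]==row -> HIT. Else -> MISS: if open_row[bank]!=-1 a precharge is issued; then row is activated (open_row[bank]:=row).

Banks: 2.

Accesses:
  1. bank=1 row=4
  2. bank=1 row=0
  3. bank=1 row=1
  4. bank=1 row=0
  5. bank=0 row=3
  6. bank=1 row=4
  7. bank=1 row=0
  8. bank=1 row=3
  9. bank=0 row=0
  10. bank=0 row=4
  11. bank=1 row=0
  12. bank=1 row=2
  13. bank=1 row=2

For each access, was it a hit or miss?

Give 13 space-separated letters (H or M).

Acc 1: bank1 row4 -> MISS (open row4); precharges=0
Acc 2: bank1 row0 -> MISS (open row0); precharges=1
Acc 3: bank1 row1 -> MISS (open row1); precharges=2
Acc 4: bank1 row0 -> MISS (open row0); precharges=3
Acc 5: bank0 row3 -> MISS (open row3); precharges=3
Acc 6: bank1 row4 -> MISS (open row4); precharges=4
Acc 7: bank1 row0 -> MISS (open row0); precharges=5
Acc 8: bank1 row3 -> MISS (open row3); precharges=6
Acc 9: bank0 row0 -> MISS (open row0); precharges=7
Acc 10: bank0 row4 -> MISS (open row4); precharges=8
Acc 11: bank1 row0 -> MISS (open row0); precharges=9
Acc 12: bank1 row2 -> MISS (open row2); precharges=10
Acc 13: bank1 row2 -> HIT

Answer: M M M M M M M M M M M M H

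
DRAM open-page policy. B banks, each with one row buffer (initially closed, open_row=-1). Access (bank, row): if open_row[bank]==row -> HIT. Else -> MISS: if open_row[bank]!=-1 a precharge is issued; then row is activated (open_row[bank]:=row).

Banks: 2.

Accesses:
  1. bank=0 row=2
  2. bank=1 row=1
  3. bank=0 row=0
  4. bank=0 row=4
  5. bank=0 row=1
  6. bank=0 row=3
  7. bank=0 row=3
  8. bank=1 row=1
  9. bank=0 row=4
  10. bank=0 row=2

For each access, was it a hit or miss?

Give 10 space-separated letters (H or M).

Acc 1: bank0 row2 -> MISS (open row2); precharges=0
Acc 2: bank1 row1 -> MISS (open row1); precharges=0
Acc 3: bank0 row0 -> MISS (open row0); precharges=1
Acc 4: bank0 row4 -> MISS (open row4); precharges=2
Acc 5: bank0 row1 -> MISS (open row1); precharges=3
Acc 6: bank0 row3 -> MISS (open row3); precharges=4
Acc 7: bank0 row3 -> HIT
Acc 8: bank1 row1 -> HIT
Acc 9: bank0 row4 -> MISS (open row4); precharges=5
Acc 10: bank0 row2 -> MISS (open row2); precharges=6

Answer: M M M M M M H H M M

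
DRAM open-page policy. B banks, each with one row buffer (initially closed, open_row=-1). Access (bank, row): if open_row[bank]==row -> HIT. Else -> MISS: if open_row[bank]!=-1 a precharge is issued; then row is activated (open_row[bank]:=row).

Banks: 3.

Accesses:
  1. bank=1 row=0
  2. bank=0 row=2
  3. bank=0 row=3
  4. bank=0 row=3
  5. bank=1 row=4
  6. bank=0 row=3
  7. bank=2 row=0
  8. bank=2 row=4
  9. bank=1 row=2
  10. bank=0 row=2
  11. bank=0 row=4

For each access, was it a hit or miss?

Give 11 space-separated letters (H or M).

Acc 1: bank1 row0 -> MISS (open row0); precharges=0
Acc 2: bank0 row2 -> MISS (open row2); precharges=0
Acc 3: bank0 row3 -> MISS (open row3); precharges=1
Acc 4: bank0 row3 -> HIT
Acc 5: bank1 row4 -> MISS (open row4); precharges=2
Acc 6: bank0 row3 -> HIT
Acc 7: bank2 row0 -> MISS (open row0); precharges=2
Acc 8: bank2 row4 -> MISS (open row4); precharges=3
Acc 9: bank1 row2 -> MISS (open row2); precharges=4
Acc 10: bank0 row2 -> MISS (open row2); precharges=5
Acc 11: bank0 row4 -> MISS (open row4); precharges=6

Answer: M M M H M H M M M M M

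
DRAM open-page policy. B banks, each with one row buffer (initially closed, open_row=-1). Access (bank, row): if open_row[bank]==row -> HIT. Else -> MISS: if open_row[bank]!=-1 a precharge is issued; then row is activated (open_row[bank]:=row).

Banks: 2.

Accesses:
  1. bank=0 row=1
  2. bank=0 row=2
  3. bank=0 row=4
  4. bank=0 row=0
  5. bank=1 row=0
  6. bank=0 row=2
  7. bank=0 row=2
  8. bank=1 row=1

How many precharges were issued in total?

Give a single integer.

Answer: 5

Derivation:
Acc 1: bank0 row1 -> MISS (open row1); precharges=0
Acc 2: bank0 row2 -> MISS (open row2); precharges=1
Acc 3: bank0 row4 -> MISS (open row4); precharges=2
Acc 4: bank0 row0 -> MISS (open row0); precharges=3
Acc 5: bank1 row0 -> MISS (open row0); precharges=3
Acc 6: bank0 row2 -> MISS (open row2); precharges=4
Acc 7: bank0 row2 -> HIT
Acc 8: bank1 row1 -> MISS (open row1); precharges=5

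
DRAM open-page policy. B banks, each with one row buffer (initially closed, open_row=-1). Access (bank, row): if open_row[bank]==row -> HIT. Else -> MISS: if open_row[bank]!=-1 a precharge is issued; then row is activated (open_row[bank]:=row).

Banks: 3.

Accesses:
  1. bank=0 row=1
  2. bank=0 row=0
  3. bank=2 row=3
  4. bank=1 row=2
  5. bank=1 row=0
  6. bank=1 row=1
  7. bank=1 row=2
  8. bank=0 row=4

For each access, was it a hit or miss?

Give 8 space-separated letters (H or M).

Acc 1: bank0 row1 -> MISS (open row1); precharges=0
Acc 2: bank0 row0 -> MISS (open row0); precharges=1
Acc 3: bank2 row3 -> MISS (open row3); precharges=1
Acc 4: bank1 row2 -> MISS (open row2); precharges=1
Acc 5: bank1 row0 -> MISS (open row0); precharges=2
Acc 6: bank1 row1 -> MISS (open row1); precharges=3
Acc 7: bank1 row2 -> MISS (open row2); precharges=4
Acc 8: bank0 row4 -> MISS (open row4); precharges=5

Answer: M M M M M M M M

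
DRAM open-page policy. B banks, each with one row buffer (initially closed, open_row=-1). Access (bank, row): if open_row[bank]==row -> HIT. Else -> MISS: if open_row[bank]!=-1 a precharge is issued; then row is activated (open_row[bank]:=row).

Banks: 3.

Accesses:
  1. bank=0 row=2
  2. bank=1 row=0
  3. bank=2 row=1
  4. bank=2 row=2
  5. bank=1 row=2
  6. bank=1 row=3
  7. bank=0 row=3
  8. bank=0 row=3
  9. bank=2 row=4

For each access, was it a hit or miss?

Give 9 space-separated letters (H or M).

Answer: M M M M M M M H M

Derivation:
Acc 1: bank0 row2 -> MISS (open row2); precharges=0
Acc 2: bank1 row0 -> MISS (open row0); precharges=0
Acc 3: bank2 row1 -> MISS (open row1); precharges=0
Acc 4: bank2 row2 -> MISS (open row2); precharges=1
Acc 5: bank1 row2 -> MISS (open row2); precharges=2
Acc 6: bank1 row3 -> MISS (open row3); precharges=3
Acc 7: bank0 row3 -> MISS (open row3); precharges=4
Acc 8: bank0 row3 -> HIT
Acc 9: bank2 row4 -> MISS (open row4); precharges=5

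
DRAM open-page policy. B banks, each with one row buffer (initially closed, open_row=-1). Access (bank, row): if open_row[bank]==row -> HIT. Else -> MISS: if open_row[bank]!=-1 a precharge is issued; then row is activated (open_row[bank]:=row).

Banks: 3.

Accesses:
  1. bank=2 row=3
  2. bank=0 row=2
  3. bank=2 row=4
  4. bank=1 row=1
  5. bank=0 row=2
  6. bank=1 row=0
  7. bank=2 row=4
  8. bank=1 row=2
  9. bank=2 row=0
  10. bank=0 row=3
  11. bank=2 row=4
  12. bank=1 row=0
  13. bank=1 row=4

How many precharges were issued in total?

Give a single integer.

Acc 1: bank2 row3 -> MISS (open row3); precharges=0
Acc 2: bank0 row2 -> MISS (open row2); precharges=0
Acc 3: bank2 row4 -> MISS (open row4); precharges=1
Acc 4: bank1 row1 -> MISS (open row1); precharges=1
Acc 5: bank0 row2 -> HIT
Acc 6: bank1 row0 -> MISS (open row0); precharges=2
Acc 7: bank2 row4 -> HIT
Acc 8: bank1 row2 -> MISS (open row2); precharges=3
Acc 9: bank2 row0 -> MISS (open row0); precharges=4
Acc 10: bank0 row3 -> MISS (open row3); precharges=5
Acc 11: bank2 row4 -> MISS (open row4); precharges=6
Acc 12: bank1 row0 -> MISS (open row0); precharges=7
Acc 13: bank1 row4 -> MISS (open row4); precharges=8

Answer: 8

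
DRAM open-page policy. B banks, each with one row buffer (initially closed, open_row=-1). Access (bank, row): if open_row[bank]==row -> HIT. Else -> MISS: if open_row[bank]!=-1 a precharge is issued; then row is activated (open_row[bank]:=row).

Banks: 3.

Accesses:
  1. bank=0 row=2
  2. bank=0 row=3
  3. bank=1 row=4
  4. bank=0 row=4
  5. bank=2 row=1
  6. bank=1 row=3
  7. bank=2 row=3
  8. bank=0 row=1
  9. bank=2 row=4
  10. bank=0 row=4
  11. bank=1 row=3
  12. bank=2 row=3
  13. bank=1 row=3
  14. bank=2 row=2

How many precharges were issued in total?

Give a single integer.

Answer: 9

Derivation:
Acc 1: bank0 row2 -> MISS (open row2); precharges=0
Acc 2: bank0 row3 -> MISS (open row3); precharges=1
Acc 3: bank1 row4 -> MISS (open row4); precharges=1
Acc 4: bank0 row4 -> MISS (open row4); precharges=2
Acc 5: bank2 row1 -> MISS (open row1); precharges=2
Acc 6: bank1 row3 -> MISS (open row3); precharges=3
Acc 7: bank2 row3 -> MISS (open row3); precharges=4
Acc 8: bank0 row1 -> MISS (open row1); precharges=5
Acc 9: bank2 row4 -> MISS (open row4); precharges=6
Acc 10: bank0 row4 -> MISS (open row4); precharges=7
Acc 11: bank1 row3 -> HIT
Acc 12: bank2 row3 -> MISS (open row3); precharges=8
Acc 13: bank1 row3 -> HIT
Acc 14: bank2 row2 -> MISS (open row2); precharges=9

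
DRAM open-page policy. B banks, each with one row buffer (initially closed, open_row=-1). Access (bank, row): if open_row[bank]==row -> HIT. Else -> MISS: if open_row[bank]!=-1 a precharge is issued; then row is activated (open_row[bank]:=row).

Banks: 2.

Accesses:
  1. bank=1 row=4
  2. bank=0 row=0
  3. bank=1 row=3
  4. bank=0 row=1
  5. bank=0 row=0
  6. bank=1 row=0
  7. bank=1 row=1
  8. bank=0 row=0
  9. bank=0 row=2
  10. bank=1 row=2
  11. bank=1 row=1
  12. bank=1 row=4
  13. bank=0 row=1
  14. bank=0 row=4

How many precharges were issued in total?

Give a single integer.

Answer: 11

Derivation:
Acc 1: bank1 row4 -> MISS (open row4); precharges=0
Acc 2: bank0 row0 -> MISS (open row0); precharges=0
Acc 3: bank1 row3 -> MISS (open row3); precharges=1
Acc 4: bank0 row1 -> MISS (open row1); precharges=2
Acc 5: bank0 row0 -> MISS (open row0); precharges=3
Acc 6: bank1 row0 -> MISS (open row0); precharges=4
Acc 7: bank1 row1 -> MISS (open row1); precharges=5
Acc 8: bank0 row0 -> HIT
Acc 9: bank0 row2 -> MISS (open row2); precharges=6
Acc 10: bank1 row2 -> MISS (open row2); precharges=7
Acc 11: bank1 row1 -> MISS (open row1); precharges=8
Acc 12: bank1 row4 -> MISS (open row4); precharges=9
Acc 13: bank0 row1 -> MISS (open row1); precharges=10
Acc 14: bank0 row4 -> MISS (open row4); precharges=11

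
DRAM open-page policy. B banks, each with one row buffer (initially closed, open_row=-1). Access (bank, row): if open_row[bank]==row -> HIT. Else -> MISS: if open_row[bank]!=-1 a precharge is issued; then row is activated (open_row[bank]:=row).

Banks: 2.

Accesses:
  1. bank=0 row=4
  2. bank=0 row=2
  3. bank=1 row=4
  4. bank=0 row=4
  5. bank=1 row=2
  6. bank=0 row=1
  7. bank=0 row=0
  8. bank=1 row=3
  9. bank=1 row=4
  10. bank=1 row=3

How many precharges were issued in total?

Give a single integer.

Acc 1: bank0 row4 -> MISS (open row4); precharges=0
Acc 2: bank0 row2 -> MISS (open row2); precharges=1
Acc 3: bank1 row4 -> MISS (open row4); precharges=1
Acc 4: bank0 row4 -> MISS (open row4); precharges=2
Acc 5: bank1 row2 -> MISS (open row2); precharges=3
Acc 6: bank0 row1 -> MISS (open row1); precharges=4
Acc 7: bank0 row0 -> MISS (open row0); precharges=5
Acc 8: bank1 row3 -> MISS (open row3); precharges=6
Acc 9: bank1 row4 -> MISS (open row4); precharges=7
Acc 10: bank1 row3 -> MISS (open row3); precharges=8

Answer: 8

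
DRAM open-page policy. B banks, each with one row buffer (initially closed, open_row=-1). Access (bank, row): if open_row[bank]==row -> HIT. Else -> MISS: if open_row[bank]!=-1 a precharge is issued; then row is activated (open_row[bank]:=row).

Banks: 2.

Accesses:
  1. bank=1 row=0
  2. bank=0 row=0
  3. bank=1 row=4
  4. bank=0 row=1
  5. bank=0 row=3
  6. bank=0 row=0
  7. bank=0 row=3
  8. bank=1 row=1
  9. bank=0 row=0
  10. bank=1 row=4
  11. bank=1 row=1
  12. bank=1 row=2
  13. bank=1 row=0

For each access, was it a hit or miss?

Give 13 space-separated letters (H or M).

Answer: M M M M M M M M M M M M M

Derivation:
Acc 1: bank1 row0 -> MISS (open row0); precharges=0
Acc 2: bank0 row0 -> MISS (open row0); precharges=0
Acc 3: bank1 row4 -> MISS (open row4); precharges=1
Acc 4: bank0 row1 -> MISS (open row1); precharges=2
Acc 5: bank0 row3 -> MISS (open row3); precharges=3
Acc 6: bank0 row0 -> MISS (open row0); precharges=4
Acc 7: bank0 row3 -> MISS (open row3); precharges=5
Acc 8: bank1 row1 -> MISS (open row1); precharges=6
Acc 9: bank0 row0 -> MISS (open row0); precharges=7
Acc 10: bank1 row4 -> MISS (open row4); precharges=8
Acc 11: bank1 row1 -> MISS (open row1); precharges=9
Acc 12: bank1 row2 -> MISS (open row2); precharges=10
Acc 13: bank1 row0 -> MISS (open row0); precharges=11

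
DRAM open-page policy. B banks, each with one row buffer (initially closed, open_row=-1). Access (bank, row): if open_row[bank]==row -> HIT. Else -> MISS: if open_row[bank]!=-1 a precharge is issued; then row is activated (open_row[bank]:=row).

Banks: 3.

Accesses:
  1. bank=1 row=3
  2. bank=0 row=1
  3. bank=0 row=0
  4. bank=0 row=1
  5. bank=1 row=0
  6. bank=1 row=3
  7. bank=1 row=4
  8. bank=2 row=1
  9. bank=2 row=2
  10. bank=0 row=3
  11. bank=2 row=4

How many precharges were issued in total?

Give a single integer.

Answer: 8

Derivation:
Acc 1: bank1 row3 -> MISS (open row3); precharges=0
Acc 2: bank0 row1 -> MISS (open row1); precharges=0
Acc 3: bank0 row0 -> MISS (open row0); precharges=1
Acc 4: bank0 row1 -> MISS (open row1); precharges=2
Acc 5: bank1 row0 -> MISS (open row0); precharges=3
Acc 6: bank1 row3 -> MISS (open row3); precharges=4
Acc 7: bank1 row4 -> MISS (open row4); precharges=5
Acc 8: bank2 row1 -> MISS (open row1); precharges=5
Acc 9: bank2 row2 -> MISS (open row2); precharges=6
Acc 10: bank0 row3 -> MISS (open row3); precharges=7
Acc 11: bank2 row4 -> MISS (open row4); precharges=8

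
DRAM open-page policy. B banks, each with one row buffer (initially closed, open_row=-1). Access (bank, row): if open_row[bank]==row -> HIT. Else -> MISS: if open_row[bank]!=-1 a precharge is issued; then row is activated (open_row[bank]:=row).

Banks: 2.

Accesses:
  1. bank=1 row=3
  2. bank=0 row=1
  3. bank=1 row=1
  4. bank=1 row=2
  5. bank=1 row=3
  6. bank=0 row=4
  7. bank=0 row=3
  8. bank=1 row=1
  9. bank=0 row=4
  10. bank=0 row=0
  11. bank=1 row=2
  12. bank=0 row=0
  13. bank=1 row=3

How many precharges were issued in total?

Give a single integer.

Acc 1: bank1 row3 -> MISS (open row3); precharges=0
Acc 2: bank0 row1 -> MISS (open row1); precharges=0
Acc 3: bank1 row1 -> MISS (open row1); precharges=1
Acc 4: bank1 row2 -> MISS (open row2); precharges=2
Acc 5: bank1 row3 -> MISS (open row3); precharges=3
Acc 6: bank0 row4 -> MISS (open row4); precharges=4
Acc 7: bank0 row3 -> MISS (open row3); precharges=5
Acc 8: bank1 row1 -> MISS (open row1); precharges=6
Acc 9: bank0 row4 -> MISS (open row4); precharges=7
Acc 10: bank0 row0 -> MISS (open row0); precharges=8
Acc 11: bank1 row2 -> MISS (open row2); precharges=9
Acc 12: bank0 row0 -> HIT
Acc 13: bank1 row3 -> MISS (open row3); precharges=10

Answer: 10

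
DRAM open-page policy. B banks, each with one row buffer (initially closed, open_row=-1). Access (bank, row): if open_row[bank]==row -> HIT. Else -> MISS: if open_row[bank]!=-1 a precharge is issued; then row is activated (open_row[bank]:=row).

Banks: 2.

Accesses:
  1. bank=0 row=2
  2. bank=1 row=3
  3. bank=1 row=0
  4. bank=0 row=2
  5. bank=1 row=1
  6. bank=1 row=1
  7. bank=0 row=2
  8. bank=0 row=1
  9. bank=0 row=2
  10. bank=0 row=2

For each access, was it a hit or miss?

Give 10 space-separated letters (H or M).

Answer: M M M H M H H M M H

Derivation:
Acc 1: bank0 row2 -> MISS (open row2); precharges=0
Acc 2: bank1 row3 -> MISS (open row3); precharges=0
Acc 3: bank1 row0 -> MISS (open row0); precharges=1
Acc 4: bank0 row2 -> HIT
Acc 5: bank1 row1 -> MISS (open row1); precharges=2
Acc 6: bank1 row1 -> HIT
Acc 7: bank0 row2 -> HIT
Acc 8: bank0 row1 -> MISS (open row1); precharges=3
Acc 9: bank0 row2 -> MISS (open row2); precharges=4
Acc 10: bank0 row2 -> HIT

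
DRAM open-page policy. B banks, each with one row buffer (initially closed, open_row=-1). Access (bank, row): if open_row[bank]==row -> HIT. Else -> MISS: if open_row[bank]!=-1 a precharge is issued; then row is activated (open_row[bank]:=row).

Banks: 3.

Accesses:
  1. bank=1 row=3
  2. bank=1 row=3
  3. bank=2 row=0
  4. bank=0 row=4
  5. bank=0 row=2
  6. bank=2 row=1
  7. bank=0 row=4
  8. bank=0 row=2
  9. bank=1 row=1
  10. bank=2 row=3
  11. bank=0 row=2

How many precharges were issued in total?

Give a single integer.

Answer: 6

Derivation:
Acc 1: bank1 row3 -> MISS (open row3); precharges=0
Acc 2: bank1 row3 -> HIT
Acc 3: bank2 row0 -> MISS (open row0); precharges=0
Acc 4: bank0 row4 -> MISS (open row4); precharges=0
Acc 5: bank0 row2 -> MISS (open row2); precharges=1
Acc 6: bank2 row1 -> MISS (open row1); precharges=2
Acc 7: bank0 row4 -> MISS (open row4); precharges=3
Acc 8: bank0 row2 -> MISS (open row2); precharges=4
Acc 9: bank1 row1 -> MISS (open row1); precharges=5
Acc 10: bank2 row3 -> MISS (open row3); precharges=6
Acc 11: bank0 row2 -> HIT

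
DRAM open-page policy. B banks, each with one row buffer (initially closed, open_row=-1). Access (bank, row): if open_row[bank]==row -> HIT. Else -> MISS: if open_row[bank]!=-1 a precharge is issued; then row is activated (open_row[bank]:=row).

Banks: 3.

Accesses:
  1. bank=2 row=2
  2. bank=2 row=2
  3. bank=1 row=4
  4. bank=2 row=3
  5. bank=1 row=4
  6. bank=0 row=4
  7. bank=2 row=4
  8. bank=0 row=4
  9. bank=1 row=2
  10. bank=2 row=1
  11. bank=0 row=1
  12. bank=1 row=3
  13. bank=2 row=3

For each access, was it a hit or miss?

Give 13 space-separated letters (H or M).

Acc 1: bank2 row2 -> MISS (open row2); precharges=0
Acc 2: bank2 row2 -> HIT
Acc 3: bank1 row4 -> MISS (open row4); precharges=0
Acc 4: bank2 row3 -> MISS (open row3); precharges=1
Acc 5: bank1 row4 -> HIT
Acc 6: bank0 row4 -> MISS (open row4); precharges=1
Acc 7: bank2 row4 -> MISS (open row4); precharges=2
Acc 8: bank0 row4 -> HIT
Acc 9: bank1 row2 -> MISS (open row2); precharges=3
Acc 10: bank2 row1 -> MISS (open row1); precharges=4
Acc 11: bank0 row1 -> MISS (open row1); precharges=5
Acc 12: bank1 row3 -> MISS (open row3); precharges=6
Acc 13: bank2 row3 -> MISS (open row3); precharges=7

Answer: M H M M H M M H M M M M M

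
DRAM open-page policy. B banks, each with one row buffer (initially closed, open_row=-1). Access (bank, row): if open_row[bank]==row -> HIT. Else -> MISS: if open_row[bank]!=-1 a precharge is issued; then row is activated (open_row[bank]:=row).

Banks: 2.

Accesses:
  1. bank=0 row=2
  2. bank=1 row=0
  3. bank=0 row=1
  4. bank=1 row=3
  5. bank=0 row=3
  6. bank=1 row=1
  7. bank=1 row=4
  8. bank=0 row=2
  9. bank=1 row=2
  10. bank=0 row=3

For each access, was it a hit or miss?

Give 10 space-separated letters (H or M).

Answer: M M M M M M M M M M

Derivation:
Acc 1: bank0 row2 -> MISS (open row2); precharges=0
Acc 2: bank1 row0 -> MISS (open row0); precharges=0
Acc 3: bank0 row1 -> MISS (open row1); precharges=1
Acc 4: bank1 row3 -> MISS (open row3); precharges=2
Acc 5: bank0 row3 -> MISS (open row3); precharges=3
Acc 6: bank1 row1 -> MISS (open row1); precharges=4
Acc 7: bank1 row4 -> MISS (open row4); precharges=5
Acc 8: bank0 row2 -> MISS (open row2); precharges=6
Acc 9: bank1 row2 -> MISS (open row2); precharges=7
Acc 10: bank0 row3 -> MISS (open row3); precharges=8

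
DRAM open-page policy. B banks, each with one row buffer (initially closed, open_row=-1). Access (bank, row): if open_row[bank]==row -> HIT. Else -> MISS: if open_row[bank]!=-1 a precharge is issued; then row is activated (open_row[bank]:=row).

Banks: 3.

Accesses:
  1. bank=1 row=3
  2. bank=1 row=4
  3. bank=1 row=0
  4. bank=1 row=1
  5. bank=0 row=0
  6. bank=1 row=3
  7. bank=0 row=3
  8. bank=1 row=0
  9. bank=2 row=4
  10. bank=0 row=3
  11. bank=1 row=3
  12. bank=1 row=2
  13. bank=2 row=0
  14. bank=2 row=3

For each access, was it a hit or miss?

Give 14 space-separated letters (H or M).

Acc 1: bank1 row3 -> MISS (open row3); precharges=0
Acc 2: bank1 row4 -> MISS (open row4); precharges=1
Acc 3: bank1 row0 -> MISS (open row0); precharges=2
Acc 4: bank1 row1 -> MISS (open row1); precharges=3
Acc 5: bank0 row0 -> MISS (open row0); precharges=3
Acc 6: bank1 row3 -> MISS (open row3); precharges=4
Acc 7: bank0 row3 -> MISS (open row3); precharges=5
Acc 8: bank1 row0 -> MISS (open row0); precharges=6
Acc 9: bank2 row4 -> MISS (open row4); precharges=6
Acc 10: bank0 row3 -> HIT
Acc 11: bank1 row3 -> MISS (open row3); precharges=7
Acc 12: bank1 row2 -> MISS (open row2); precharges=8
Acc 13: bank2 row0 -> MISS (open row0); precharges=9
Acc 14: bank2 row3 -> MISS (open row3); precharges=10

Answer: M M M M M M M M M H M M M M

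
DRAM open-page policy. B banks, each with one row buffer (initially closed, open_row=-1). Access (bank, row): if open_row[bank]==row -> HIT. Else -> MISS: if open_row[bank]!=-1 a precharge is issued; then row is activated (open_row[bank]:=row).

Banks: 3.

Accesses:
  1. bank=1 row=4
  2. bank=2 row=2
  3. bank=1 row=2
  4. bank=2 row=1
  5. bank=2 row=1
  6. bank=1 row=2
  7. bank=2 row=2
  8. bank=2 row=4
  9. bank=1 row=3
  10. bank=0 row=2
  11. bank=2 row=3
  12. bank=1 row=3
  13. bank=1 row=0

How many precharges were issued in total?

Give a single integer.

Acc 1: bank1 row4 -> MISS (open row4); precharges=0
Acc 2: bank2 row2 -> MISS (open row2); precharges=0
Acc 3: bank1 row2 -> MISS (open row2); precharges=1
Acc 4: bank2 row1 -> MISS (open row1); precharges=2
Acc 5: bank2 row1 -> HIT
Acc 6: bank1 row2 -> HIT
Acc 7: bank2 row2 -> MISS (open row2); precharges=3
Acc 8: bank2 row4 -> MISS (open row4); precharges=4
Acc 9: bank1 row3 -> MISS (open row3); precharges=5
Acc 10: bank0 row2 -> MISS (open row2); precharges=5
Acc 11: bank2 row3 -> MISS (open row3); precharges=6
Acc 12: bank1 row3 -> HIT
Acc 13: bank1 row0 -> MISS (open row0); precharges=7

Answer: 7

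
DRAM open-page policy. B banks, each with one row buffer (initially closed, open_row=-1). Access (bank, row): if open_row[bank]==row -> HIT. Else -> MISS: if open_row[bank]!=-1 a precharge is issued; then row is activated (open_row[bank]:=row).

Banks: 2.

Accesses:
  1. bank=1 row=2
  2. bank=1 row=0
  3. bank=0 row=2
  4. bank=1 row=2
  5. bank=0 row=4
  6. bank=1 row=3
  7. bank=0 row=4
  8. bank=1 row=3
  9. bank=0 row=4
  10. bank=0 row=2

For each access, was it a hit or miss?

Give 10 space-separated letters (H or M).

Answer: M M M M M M H H H M

Derivation:
Acc 1: bank1 row2 -> MISS (open row2); precharges=0
Acc 2: bank1 row0 -> MISS (open row0); precharges=1
Acc 3: bank0 row2 -> MISS (open row2); precharges=1
Acc 4: bank1 row2 -> MISS (open row2); precharges=2
Acc 5: bank0 row4 -> MISS (open row4); precharges=3
Acc 6: bank1 row3 -> MISS (open row3); precharges=4
Acc 7: bank0 row4 -> HIT
Acc 8: bank1 row3 -> HIT
Acc 9: bank0 row4 -> HIT
Acc 10: bank0 row2 -> MISS (open row2); precharges=5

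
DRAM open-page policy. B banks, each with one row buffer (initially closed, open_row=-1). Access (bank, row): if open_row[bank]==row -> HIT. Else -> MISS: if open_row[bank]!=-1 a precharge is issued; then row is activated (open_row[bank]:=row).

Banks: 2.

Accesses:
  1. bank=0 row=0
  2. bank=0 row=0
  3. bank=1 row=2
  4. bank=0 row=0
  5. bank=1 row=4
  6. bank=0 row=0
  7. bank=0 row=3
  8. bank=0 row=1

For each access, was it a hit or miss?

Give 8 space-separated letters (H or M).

Acc 1: bank0 row0 -> MISS (open row0); precharges=0
Acc 2: bank0 row0 -> HIT
Acc 3: bank1 row2 -> MISS (open row2); precharges=0
Acc 4: bank0 row0 -> HIT
Acc 5: bank1 row4 -> MISS (open row4); precharges=1
Acc 6: bank0 row0 -> HIT
Acc 7: bank0 row3 -> MISS (open row3); precharges=2
Acc 8: bank0 row1 -> MISS (open row1); precharges=3

Answer: M H M H M H M M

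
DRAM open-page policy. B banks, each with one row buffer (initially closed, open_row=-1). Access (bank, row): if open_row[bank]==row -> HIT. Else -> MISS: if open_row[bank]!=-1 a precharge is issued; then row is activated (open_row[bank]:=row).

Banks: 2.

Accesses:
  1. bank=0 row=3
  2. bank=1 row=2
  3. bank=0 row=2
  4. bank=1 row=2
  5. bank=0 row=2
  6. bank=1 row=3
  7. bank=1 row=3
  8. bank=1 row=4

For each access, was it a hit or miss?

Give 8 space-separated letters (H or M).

Answer: M M M H H M H M

Derivation:
Acc 1: bank0 row3 -> MISS (open row3); precharges=0
Acc 2: bank1 row2 -> MISS (open row2); precharges=0
Acc 3: bank0 row2 -> MISS (open row2); precharges=1
Acc 4: bank1 row2 -> HIT
Acc 5: bank0 row2 -> HIT
Acc 6: bank1 row3 -> MISS (open row3); precharges=2
Acc 7: bank1 row3 -> HIT
Acc 8: bank1 row4 -> MISS (open row4); precharges=3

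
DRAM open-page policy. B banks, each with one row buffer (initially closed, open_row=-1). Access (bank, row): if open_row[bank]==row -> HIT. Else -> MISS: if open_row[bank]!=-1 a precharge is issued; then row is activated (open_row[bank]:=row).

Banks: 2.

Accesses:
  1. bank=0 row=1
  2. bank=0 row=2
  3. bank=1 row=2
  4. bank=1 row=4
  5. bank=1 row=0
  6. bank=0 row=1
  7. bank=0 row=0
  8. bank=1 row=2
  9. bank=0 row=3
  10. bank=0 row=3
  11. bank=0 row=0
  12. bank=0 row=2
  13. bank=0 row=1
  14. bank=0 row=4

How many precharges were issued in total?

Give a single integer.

Acc 1: bank0 row1 -> MISS (open row1); precharges=0
Acc 2: bank0 row2 -> MISS (open row2); precharges=1
Acc 3: bank1 row2 -> MISS (open row2); precharges=1
Acc 4: bank1 row4 -> MISS (open row4); precharges=2
Acc 5: bank1 row0 -> MISS (open row0); precharges=3
Acc 6: bank0 row1 -> MISS (open row1); precharges=4
Acc 7: bank0 row0 -> MISS (open row0); precharges=5
Acc 8: bank1 row2 -> MISS (open row2); precharges=6
Acc 9: bank0 row3 -> MISS (open row3); precharges=7
Acc 10: bank0 row3 -> HIT
Acc 11: bank0 row0 -> MISS (open row0); precharges=8
Acc 12: bank0 row2 -> MISS (open row2); precharges=9
Acc 13: bank0 row1 -> MISS (open row1); precharges=10
Acc 14: bank0 row4 -> MISS (open row4); precharges=11

Answer: 11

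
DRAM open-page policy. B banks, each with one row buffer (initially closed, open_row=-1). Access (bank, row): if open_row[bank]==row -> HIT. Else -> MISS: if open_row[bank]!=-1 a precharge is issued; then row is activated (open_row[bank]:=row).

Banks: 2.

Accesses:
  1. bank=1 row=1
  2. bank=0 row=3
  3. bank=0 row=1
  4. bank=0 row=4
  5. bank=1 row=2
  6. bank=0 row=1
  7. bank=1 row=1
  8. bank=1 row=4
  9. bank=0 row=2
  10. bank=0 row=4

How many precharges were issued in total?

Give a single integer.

Answer: 8

Derivation:
Acc 1: bank1 row1 -> MISS (open row1); precharges=0
Acc 2: bank0 row3 -> MISS (open row3); precharges=0
Acc 3: bank0 row1 -> MISS (open row1); precharges=1
Acc 4: bank0 row4 -> MISS (open row4); precharges=2
Acc 5: bank1 row2 -> MISS (open row2); precharges=3
Acc 6: bank0 row1 -> MISS (open row1); precharges=4
Acc 7: bank1 row1 -> MISS (open row1); precharges=5
Acc 8: bank1 row4 -> MISS (open row4); precharges=6
Acc 9: bank0 row2 -> MISS (open row2); precharges=7
Acc 10: bank0 row4 -> MISS (open row4); precharges=8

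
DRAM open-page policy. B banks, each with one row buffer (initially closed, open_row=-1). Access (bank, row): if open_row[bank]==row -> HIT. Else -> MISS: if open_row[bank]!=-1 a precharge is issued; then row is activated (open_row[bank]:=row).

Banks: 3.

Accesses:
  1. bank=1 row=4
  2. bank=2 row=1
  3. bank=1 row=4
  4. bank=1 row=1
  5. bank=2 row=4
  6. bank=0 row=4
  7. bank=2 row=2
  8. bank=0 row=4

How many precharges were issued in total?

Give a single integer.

Acc 1: bank1 row4 -> MISS (open row4); precharges=0
Acc 2: bank2 row1 -> MISS (open row1); precharges=0
Acc 3: bank1 row4 -> HIT
Acc 4: bank1 row1 -> MISS (open row1); precharges=1
Acc 5: bank2 row4 -> MISS (open row4); precharges=2
Acc 6: bank0 row4 -> MISS (open row4); precharges=2
Acc 7: bank2 row2 -> MISS (open row2); precharges=3
Acc 8: bank0 row4 -> HIT

Answer: 3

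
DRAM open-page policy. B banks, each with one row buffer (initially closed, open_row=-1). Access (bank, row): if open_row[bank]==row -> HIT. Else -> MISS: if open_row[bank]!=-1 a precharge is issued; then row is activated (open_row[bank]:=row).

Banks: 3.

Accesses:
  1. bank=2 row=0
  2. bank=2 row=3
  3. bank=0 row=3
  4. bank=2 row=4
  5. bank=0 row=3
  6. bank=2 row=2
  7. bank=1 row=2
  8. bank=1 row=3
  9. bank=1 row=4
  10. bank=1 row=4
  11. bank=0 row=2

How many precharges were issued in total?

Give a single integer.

Acc 1: bank2 row0 -> MISS (open row0); precharges=0
Acc 2: bank2 row3 -> MISS (open row3); precharges=1
Acc 3: bank0 row3 -> MISS (open row3); precharges=1
Acc 4: bank2 row4 -> MISS (open row4); precharges=2
Acc 5: bank0 row3 -> HIT
Acc 6: bank2 row2 -> MISS (open row2); precharges=3
Acc 7: bank1 row2 -> MISS (open row2); precharges=3
Acc 8: bank1 row3 -> MISS (open row3); precharges=4
Acc 9: bank1 row4 -> MISS (open row4); precharges=5
Acc 10: bank1 row4 -> HIT
Acc 11: bank0 row2 -> MISS (open row2); precharges=6

Answer: 6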